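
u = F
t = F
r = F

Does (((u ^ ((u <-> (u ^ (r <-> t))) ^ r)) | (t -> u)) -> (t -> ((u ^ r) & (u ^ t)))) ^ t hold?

r <-> t = F <-> F = T
u ^ (r <-> t) = F ^ T = T
u <-> (u ^ (r <-> t)) = F <-> T = F
(u <-> (u ^ (r <-> t))) ^ r = F ^ F = F
u ^ ((u <-> (u ^ (r <-> t))) ^ r) = F ^ F = F
t -> u = F -> F = T
(u ^ ((u <-> (u ^ (r <-> t))) ^ r)) | (t -> u) = F | T = T
u ^ r = F ^ F = F
u ^ t = F ^ F = F
(u ^ r) & (u ^ t) = F & F = F
t -> ((u ^ r) & (u ^ t)) = F -> F = T
((u ^ ((u <-> (u ^ (r <-> t))) ^ r)) | (t -> u)) -> (t -> ((u ^ r) & (u ^ t))) = T -> T = T
(((u ^ ((u <-> (u ^ (r <-> t))) ^ r)) | (t -> u)) -> (t -> ((u ^ r) & (u ^ t)))) ^ t = T ^ F = T

T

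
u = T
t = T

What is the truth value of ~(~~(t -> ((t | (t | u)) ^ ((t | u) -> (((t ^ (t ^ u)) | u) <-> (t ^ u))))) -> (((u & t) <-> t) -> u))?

t | u = T | T = T
t | (t | u) = T | T = T
t | u = T | T = T
t ^ u = T ^ T = F
t ^ (t ^ u) = T ^ F = T
(t ^ (t ^ u)) | u = T | T = T
t ^ u = T ^ T = F
((t ^ (t ^ u)) | u) <-> (t ^ u) = T <-> F = F
(t | u) -> (((t ^ (t ^ u)) | u) <-> (t ^ u)) = T -> F = F
(t | (t | u)) ^ ((t | u) -> (((t ^ (t ^ u)) | u) <-> (t ^ u))) = T ^ F = T
t -> ((t | (t | u)) ^ ((t | u) -> (((t ^ (t ^ u)) | u) <-> (t ^ u)))) = T -> T = T
~(t -> ((t | (t | u)) ^ ((t | u) -> (((t ^ (t ^ u)) | u) <-> (t ^ u))))) = ~T = F
~~(t -> ((t | (t | u)) ^ ((t | u) -> (((t ^ (t ^ u)) | u) <-> (t ^ u))))) = ~F = T
u & t = T & T = T
(u & t) <-> t = T <-> T = T
((u & t) <-> t) -> u = T -> T = T
~~(t -> ((t | (t | u)) ^ ((t | u) -> (((t ^ (t ^ u)) | u) <-> (t ^ u))))) -> (((u & t) <-> t) -> u) = T -> T = T
~(~~(t -> ((t | (t | u)) ^ ((t | u) -> (((t ^ (t ^ u)) | u) <-> (t ^ u))))) -> (((u & t) <-> t) -> u)) = ~T = F

F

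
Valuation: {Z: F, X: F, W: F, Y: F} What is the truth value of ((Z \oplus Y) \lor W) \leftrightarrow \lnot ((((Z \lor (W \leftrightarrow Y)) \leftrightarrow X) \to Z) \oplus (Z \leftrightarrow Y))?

F

Z \oplus Y = F \oplus F = F
(Z \oplus Y) \lor W = F \lor F = F
W \leftrightarrow Y = F \leftrightarrow F = T
Z \lor (W \leftrightarrow Y) = F \lor T = T
(Z \lor (W \leftrightarrow Y)) \leftrightarrow X = T \leftrightarrow F = F
((Z \lor (W \leftrightarrow Y)) \leftrightarrow X) \to Z = F \to F = T
Z \leftrightarrow Y = F \leftrightarrow F = T
(((Z \lor (W \leftrightarrow Y)) \leftrightarrow X) \to Z) \oplus (Z \leftrightarrow Y) = T \oplus T = F
\lnot ((((Z \lor (W \leftrightarrow Y)) \leftrightarrow X) \to Z) \oplus (Z \leftrightarrow Y)) = \lnot F = T
((Z \oplus Y) \lor W) \leftrightarrow \lnot ((((Z \lor (W \leftrightarrow Y)) \leftrightarrow X) \to Z) \oplus (Z \leftrightarrow Y)) = F \leftrightarrow T = F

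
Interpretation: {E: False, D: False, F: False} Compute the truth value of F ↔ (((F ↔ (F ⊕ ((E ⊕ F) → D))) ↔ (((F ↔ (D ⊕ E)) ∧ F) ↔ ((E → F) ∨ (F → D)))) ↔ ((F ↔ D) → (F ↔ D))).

Substituting E=False, D=False, F=False:
E ⊕ F = False ⊕ False = False
(E ⊕ F) → D = False → False = True
F ⊕ ((E ⊕ F) → D) = False ⊕ True = True
F ↔ (F ⊕ ((E ⊕ F) → D)) = False ↔ True = False
D ⊕ E = False ⊕ False = False
F ↔ (D ⊕ E) = False ↔ False = True
(F ↔ (D ⊕ E)) ∧ F = True ∧ False = False
E → F = False → False = True
F → D = False → False = True
(E → F) ∨ (F → D) = True ∨ True = True
((F ↔ (D ⊕ E)) ∧ F) ↔ ((E → F) ∨ (F → D)) = False ↔ True = False
(F ↔ (F ⊕ ((E ⊕ F) → D))) ↔ (((F ↔ (D ⊕ E)) ∧ F) ↔ ((E → F) ∨ (F → D))) = False ↔ False = True
F ↔ D = False ↔ False = True
F ↔ D = False ↔ False = True
(F ↔ D) → (F ↔ D) = True → True = True
((F ↔ (F ⊕ ((E ⊕ F) → D))) ↔ (((F ↔ (D ⊕ E)) ∧ F) ↔ ((E → F) ∨ (F → D)))) ↔ ((F ↔ D) → (F ↔ D)) = True ↔ True = True
F ↔ (((F ↔ (F ⊕ ((E ⊕ F) → D))) ↔ (((F ↔ (D ⊕ E)) ∧ F) ↔ ((E → F) ∨ (F → D)))) ↔ ((F ↔ D) → (F ↔ D))) = False ↔ True = False

False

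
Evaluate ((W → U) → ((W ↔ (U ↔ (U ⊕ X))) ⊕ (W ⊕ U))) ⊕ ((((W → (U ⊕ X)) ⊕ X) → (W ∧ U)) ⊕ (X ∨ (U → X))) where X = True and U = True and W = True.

False

W → U = True → True = True
U ⊕ X = True ⊕ True = False
U ↔ (U ⊕ X) = True ↔ False = False
W ↔ (U ↔ (U ⊕ X)) = True ↔ False = False
W ⊕ U = True ⊕ True = False
(W ↔ (U ↔ (U ⊕ X))) ⊕ (W ⊕ U) = False ⊕ False = False
(W → U) → ((W ↔ (U ↔ (U ⊕ X))) ⊕ (W ⊕ U)) = True → False = False
U ⊕ X = True ⊕ True = False
W → (U ⊕ X) = True → False = False
(W → (U ⊕ X)) ⊕ X = False ⊕ True = True
W ∧ U = True ∧ True = True
((W → (U ⊕ X)) ⊕ X) → (W ∧ U) = True → True = True
U → X = True → True = True
X ∨ (U → X) = True ∨ True = True
(((W → (U ⊕ X)) ⊕ X) → (W ∧ U)) ⊕ (X ∨ (U → X)) = True ⊕ True = False
((W → U) → ((W ↔ (U ↔ (U ⊕ X))) ⊕ (W ⊕ U))) ⊕ ((((W → (U ⊕ X)) ⊕ X) → (W ∧ U)) ⊕ (X ∨ (U → X))) = False ⊕ False = False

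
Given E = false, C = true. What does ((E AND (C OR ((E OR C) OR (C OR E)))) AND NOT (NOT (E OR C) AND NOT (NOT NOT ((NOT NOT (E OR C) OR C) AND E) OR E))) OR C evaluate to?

E OR C = false OR true = true
C OR E = true OR false = true
(E OR C) OR (C OR E) = true OR true = true
C OR ((E OR C) OR (C OR E)) = true OR true = true
E AND (C OR ((E OR C) OR (C OR E))) = false AND true = false
E OR C = false OR true = true
NOT (E OR C) = NOT true = false
E OR C = false OR true = true
NOT (E OR C) = NOT true = false
NOT NOT (E OR C) = NOT false = true
NOT NOT (E OR C) OR C = true OR true = true
(NOT NOT (E OR C) OR C) AND E = true AND false = false
NOT ((NOT NOT (E OR C) OR C) AND E) = NOT false = true
NOT NOT ((NOT NOT (E OR C) OR C) AND E) = NOT true = false
NOT NOT ((NOT NOT (E OR C) OR C) AND E) OR E = false OR false = false
NOT (NOT NOT ((NOT NOT (E OR C) OR C) AND E) OR E) = NOT false = true
NOT (E OR C) AND NOT (NOT NOT ((NOT NOT (E OR C) OR C) AND E) OR E) = false AND true = false
NOT (NOT (E OR C) AND NOT (NOT NOT ((NOT NOT (E OR C) OR C) AND E) OR E)) = NOT false = true
(E AND (C OR ((E OR C) OR (C OR E)))) AND NOT (NOT (E OR C) AND NOT (NOT NOT ((NOT NOT (E OR C) OR C) AND E) OR E)) = false AND true = false
((E AND (C OR ((E OR C) OR (C OR E)))) AND NOT (NOT (E OR C) AND NOT (NOT NOT ((NOT NOT (E OR C) OR C) AND E) OR E))) OR C = false OR true = true

true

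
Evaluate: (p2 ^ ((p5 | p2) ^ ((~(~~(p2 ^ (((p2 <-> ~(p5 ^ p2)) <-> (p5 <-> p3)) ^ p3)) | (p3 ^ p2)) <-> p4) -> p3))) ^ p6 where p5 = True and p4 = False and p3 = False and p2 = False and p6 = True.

True

p5 | p2 = True | False = True
p5 ^ p2 = True ^ False = True
~(p5 ^ p2) = ~True = False
p2 <-> ~(p5 ^ p2) = False <-> False = True
p5 <-> p3 = True <-> False = False
(p2 <-> ~(p5 ^ p2)) <-> (p5 <-> p3) = True <-> False = False
((p2 <-> ~(p5 ^ p2)) <-> (p5 <-> p3)) ^ p3 = False ^ False = False
p2 ^ (((p2 <-> ~(p5 ^ p2)) <-> (p5 <-> p3)) ^ p3) = False ^ False = False
~(p2 ^ (((p2 <-> ~(p5 ^ p2)) <-> (p5 <-> p3)) ^ p3)) = ~False = True
~~(p2 ^ (((p2 <-> ~(p5 ^ p2)) <-> (p5 <-> p3)) ^ p3)) = ~True = False
p3 ^ p2 = False ^ False = False
~~(p2 ^ (((p2 <-> ~(p5 ^ p2)) <-> (p5 <-> p3)) ^ p3)) | (p3 ^ p2) = False | False = False
~(~~(p2 ^ (((p2 <-> ~(p5 ^ p2)) <-> (p5 <-> p3)) ^ p3)) | (p3 ^ p2)) = ~False = True
~(~~(p2 ^ (((p2 <-> ~(p5 ^ p2)) <-> (p5 <-> p3)) ^ p3)) | (p3 ^ p2)) <-> p4 = True <-> False = False
(~(~~(p2 ^ (((p2 <-> ~(p5 ^ p2)) <-> (p5 <-> p3)) ^ p3)) | (p3 ^ p2)) <-> p4) -> p3 = False -> False = True
(p5 | p2) ^ ((~(~~(p2 ^ (((p2 <-> ~(p5 ^ p2)) <-> (p5 <-> p3)) ^ p3)) | (p3 ^ p2)) <-> p4) -> p3) = True ^ True = False
p2 ^ ((p5 | p2) ^ ((~(~~(p2 ^ (((p2 <-> ~(p5 ^ p2)) <-> (p5 <-> p3)) ^ p3)) | (p3 ^ p2)) <-> p4) -> p3)) = False ^ False = False
(p2 ^ ((p5 | p2) ^ ((~(~~(p2 ^ (((p2 <-> ~(p5 ^ p2)) <-> (p5 <-> p3)) ^ p3)) | (p3 ^ p2)) <-> p4) -> p3))) ^ p6 = False ^ True = True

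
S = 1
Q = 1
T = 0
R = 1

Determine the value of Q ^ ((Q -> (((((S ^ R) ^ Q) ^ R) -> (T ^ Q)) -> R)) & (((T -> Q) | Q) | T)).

0

S ^ R = 1 ^ 1 = 0
(S ^ R) ^ Q = 0 ^ 1 = 1
((S ^ R) ^ Q) ^ R = 1 ^ 1 = 0
T ^ Q = 0 ^ 1 = 1
(((S ^ R) ^ Q) ^ R) -> (T ^ Q) = 0 -> 1 = 1
((((S ^ R) ^ Q) ^ R) -> (T ^ Q)) -> R = 1 -> 1 = 1
Q -> (((((S ^ R) ^ Q) ^ R) -> (T ^ Q)) -> R) = 1 -> 1 = 1
T -> Q = 0 -> 1 = 1
(T -> Q) | Q = 1 | 1 = 1
((T -> Q) | Q) | T = 1 | 0 = 1
(Q -> (((((S ^ R) ^ Q) ^ R) -> (T ^ Q)) -> R)) & (((T -> Q) | Q) | T) = 1 & 1 = 1
Q ^ ((Q -> (((((S ^ R) ^ Q) ^ R) -> (T ^ Q)) -> R)) & (((T -> Q) | Q) | T)) = 1 ^ 1 = 0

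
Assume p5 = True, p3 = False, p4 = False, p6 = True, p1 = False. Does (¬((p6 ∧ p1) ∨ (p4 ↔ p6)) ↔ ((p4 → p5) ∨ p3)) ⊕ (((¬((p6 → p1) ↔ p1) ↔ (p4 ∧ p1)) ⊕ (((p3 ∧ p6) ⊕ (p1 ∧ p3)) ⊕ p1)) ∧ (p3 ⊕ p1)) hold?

True

Substituting p5=True, p3=False, p4=False, p6=True, p1=False:
p6 ∧ p1 = True ∧ False = False
p4 ↔ p6 = False ↔ True = False
(p6 ∧ p1) ∨ (p4 ↔ p6) = False ∨ False = False
¬((p6 ∧ p1) ∨ (p4 ↔ p6)) = ¬False = True
p4 → p5 = False → True = True
(p4 → p5) ∨ p3 = True ∨ False = True
¬((p6 ∧ p1) ∨ (p4 ↔ p6)) ↔ ((p4 → p5) ∨ p3) = True ↔ True = True
p6 → p1 = True → False = False
(p6 → p1) ↔ p1 = False ↔ False = True
¬((p6 → p1) ↔ p1) = ¬True = False
p4 ∧ p1 = False ∧ False = False
¬((p6 → p1) ↔ p1) ↔ (p4 ∧ p1) = False ↔ False = True
p3 ∧ p6 = False ∧ True = False
p1 ∧ p3 = False ∧ False = False
(p3 ∧ p6) ⊕ (p1 ∧ p3) = False ⊕ False = False
((p3 ∧ p6) ⊕ (p1 ∧ p3)) ⊕ p1 = False ⊕ False = False
(¬((p6 → p1) ↔ p1) ↔ (p4 ∧ p1)) ⊕ (((p3 ∧ p6) ⊕ (p1 ∧ p3)) ⊕ p1) = True ⊕ False = True
p3 ⊕ p1 = False ⊕ False = False
((¬((p6 → p1) ↔ p1) ↔ (p4 ∧ p1)) ⊕ (((p3 ∧ p6) ⊕ (p1 ∧ p3)) ⊕ p1)) ∧ (p3 ⊕ p1) = True ∧ False = False
(¬((p6 ∧ p1) ∨ (p4 ↔ p6)) ↔ ((p4 → p5) ∨ p3)) ⊕ (((¬((p6 → p1) ↔ p1) ↔ (p4 ∧ p1)) ⊕ (((p3 ∧ p6) ⊕ (p1 ∧ p3)) ⊕ p1)) ∧ (p3 ⊕ p1)) = True ⊕ False = True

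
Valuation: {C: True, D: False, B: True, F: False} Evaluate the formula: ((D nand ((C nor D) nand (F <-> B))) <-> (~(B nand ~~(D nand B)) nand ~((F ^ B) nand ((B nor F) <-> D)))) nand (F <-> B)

C nor D = True nor False = False
F <-> B = False <-> True = False
(C nor D) nand (F <-> B) = False nand False = True
D nand ((C nor D) nand (F <-> B)) = False nand True = True
D nand B = False nand True = True
~(D nand B) = ~True = False
~~(D nand B) = ~False = True
B nand ~~(D nand B) = True nand True = False
~(B nand ~~(D nand B)) = ~False = True
F ^ B = False ^ True = True
B nor F = True nor False = False
(B nor F) <-> D = False <-> False = True
(F ^ B) nand ((B nor F) <-> D) = True nand True = False
~((F ^ B) nand ((B nor F) <-> D)) = ~False = True
~(B nand ~~(D nand B)) nand ~((F ^ B) nand ((B nor F) <-> D)) = True nand True = False
(D nand ((C nor D) nand (F <-> B))) <-> (~(B nand ~~(D nand B)) nand ~((F ^ B) nand ((B nor F) <-> D))) = True <-> False = False
F <-> B = False <-> True = False
((D nand ((C nor D) nand (F <-> B))) <-> (~(B nand ~~(D nand B)) nand ~((F ^ B) nand ((B nor F) <-> D)))) nand (F <-> B) = False nand False = True

True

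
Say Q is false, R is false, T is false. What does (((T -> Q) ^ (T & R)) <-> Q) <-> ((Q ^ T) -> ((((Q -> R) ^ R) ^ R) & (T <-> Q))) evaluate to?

0

Substituting Q=0, R=0, T=0:
T -> Q = 0 -> 0 = 1
T & R = 0 & 0 = 0
(T -> Q) ^ (T & R) = 1 ^ 0 = 1
((T -> Q) ^ (T & R)) <-> Q = 1 <-> 0 = 0
Q ^ T = 0 ^ 0 = 0
Q -> R = 0 -> 0 = 1
(Q -> R) ^ R = 1 ^ 0 = 1
((Q -> R) ^ R) ^ R = 1 ^ 0 = 1
T <-> Q = 0 <-> 0 = 1
(((Q -> R) ^ R) ^ R) & (T <-> Q) = 1 & 1 = 1
(Q ^ T) -> ((((Q -> R) ^ R) ^ R) & (T <-> Q)) = 0 -> 1 = 1
(((T -> Q) ^ (T & R)) <-> Q) <-> ((Q ^ T) -> ((((Q -> R) ^ R) ^ R) & (T <-> Q))) = 0 <-> 1 = 0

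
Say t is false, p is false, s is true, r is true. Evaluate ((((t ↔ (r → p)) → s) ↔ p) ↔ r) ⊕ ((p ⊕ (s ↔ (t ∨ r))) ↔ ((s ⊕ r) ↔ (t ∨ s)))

Substituting t=F, p=F, s=T, r=T:
r → p = T → F = F
t ↔ (r → p) = F ↔ F = T
(t ↔ (r → p)) → s = T → T = T
((t ↔ (r → p)) → s) ↔ p = T ↔ F = F
(((t ↔ (r → p)) → s) ↔ p) ↔ r = F ↔ T = F
t ∨ r = F ∨ T = T
s ↔ (t ∨ r) = T ↔ T = T
p ⊕ (s ↔ (t ∨ r)) = F ⊕ T = T
s ⊕ r = T ⊕ T = F
t ∨ s = F ∨ T = T
(s ⊕ r) ↔ (t ∨ s) = F ↔ T = F
(p ⊕ (s ↔ (t ∨ r))) ↔ ((s ⊕ r) ↔ (t ∨ s)) = T ↔ F = F
((((t ↔ (r → p)) → s) ↔ p) ↔ r) ⊕ ((p ⊕ (s ↔ (t ∨ r))) ↔ ((s ⊕ r) ↔ (t ∨ s))) = F ⊕ F = F

F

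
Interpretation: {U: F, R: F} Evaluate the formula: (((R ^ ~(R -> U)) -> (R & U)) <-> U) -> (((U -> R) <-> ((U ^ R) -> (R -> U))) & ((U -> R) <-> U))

T

R -> U = F -> F = T
~(R -> U) = ~T = F
R ^ ~(R -> U) = F ^ F = F
R & U = F & F = F
(R ^ ~(R -> U)) -> (R & U) = F -> F = T
((R ^ ~(R -> U)) -> (R & U)) <-> U = T <-> F = F
U -> R = F -> F = T
U ^ R = F ^ F = F
R -> U = F -> F = T
(U ^ R) -> (R -> U) = F -> T = T
(U -> R) <-> ((U ^ R) -> (R -> U)) = T <-> T = T
U -> R = F -> F = T
(U -> R) <-> U = T <-> F = F
((U -> R) <-> ((U ^ R) -> (R -> U))) & ((U -> R) <-> U) = T & F = F
(((R ^ ~(R -> U)) -> (R & U)) <-> U) -> (((U -> R) <-> ((U ^ R) -> (R -> U))) & ((U -> R) <-> U)) = F -> F = T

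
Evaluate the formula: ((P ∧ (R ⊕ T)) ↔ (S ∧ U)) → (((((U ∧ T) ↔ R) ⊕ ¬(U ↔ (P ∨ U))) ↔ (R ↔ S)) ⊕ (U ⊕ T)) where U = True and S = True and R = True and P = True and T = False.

Substituting U=True, S=True, R=True, P=True, T=False:
R ⊕ T = True ⊕ False = True
P ∧ (R ⊕ T) = True ∧ True = True
S ∧ U = True ∧ True = True
(P ∧ (R ⊕ T)) ↔ (S ∧ U) = True ↔ True = True
U ∧ T = True ∧ False = False
(U ∧ T) ↔ R = False ↔ True = False
P ∨ U = True ∨ True = True
U ↔ (P ∨ U) = True ↔ True = True
¬(U ↔ (P ∨ U)) = ¬True = False
((U ∧ T) ↔ R) ⊕ ¬(U ↔ (P ∨ U)) = False ⊕ False = False
R ↔ S = True ↔ True = True
(((U ∧ T) ↔ R) ⊕ ¬(U ↔ (P ∨ U))) ↔ (R ↔ S) = False ↔ True = False
U ⊕ T = True ⊕ False = True
((((U ∧ T) ↔ R) ⊕ ¬(U ↔ (P ∨ U))) ↔ (R ↔ S)) ⊕ (U ⊕ T) = False ⊕ True = True
((P ∧ (R ⊕ T)) ↔ (S ∧ U)) → (((((U ∧ T) ↔ R) ⊕ ¬(U ↔ (P ∨ U))) ↔ (R ↔ S)) ⊕ (U ⊕ T)) = True → True = True

True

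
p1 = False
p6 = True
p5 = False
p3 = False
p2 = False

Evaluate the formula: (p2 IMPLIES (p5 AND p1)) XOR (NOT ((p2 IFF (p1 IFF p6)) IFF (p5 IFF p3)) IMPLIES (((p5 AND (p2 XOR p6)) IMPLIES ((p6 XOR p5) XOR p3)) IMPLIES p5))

p5 AND p1 = False AND False = False
p2 IMPLIES (p5 AND p1) = False IMPLIES False = True
p1 IFF p6 = False IFF True = False
p2 IFF (p1 IFF p6) = False IFF False = True
p5 IFF p3 = False IFF False = True
(p2 IFF (p1 IFF p6)) IFF (p5 IFF p3) = True IFF True = True
NOT ((p2 IFF (p1 IFF p6)) IFF (p5 IFF p3)) = NOT True = False
p2 XOR p6 = False XOR True = True
p5 AND (p2 XOR p6) = False AND True = False
p6 XOR p5 = True XOR False = True
(p6 XOR p5) XOR p3 = True XOR False = True
(p5 AND (p2 XOR p6)) IMPLIES ((p6 XOR p5) XOR p3) = False IMPLIES True = True
((p5 AND (p2 XOR p6)) IMPLIES ((p6 XOR p5) XOR p3)) IMPLIES p5 = True IMPLIES False = False
NOT ((p2 IFF (p1 IFF p6)) IFF (p5 IFF p3)) IMPLIES (((p5 AND (p2 XOR p6)) IMPLIES ((p6 XOR p5) XOR p3)) IMPLIES p5) = False IMPLIES False = True
(p2 IMPLIES (p5 AND p1)) XOR (NOT ((p2 IFF (p1 IFF p6)) IFF (p5 IFF p3)) IMPLIES (((p5 AND (p2 XOR p6)) IMPLIES ((p6 XOR p5) XOR p3)) IMPLIES p5)) = True XOR True = False

False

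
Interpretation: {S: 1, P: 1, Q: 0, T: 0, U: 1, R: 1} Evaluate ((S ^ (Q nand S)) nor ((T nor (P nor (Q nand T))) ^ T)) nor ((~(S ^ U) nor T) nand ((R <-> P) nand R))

0

Q nand S = 0 nand 1 = 1
S ^ (Q nand S) = 1 ^ 1 = 0
Q nand T = 0 nand 0 = 1
P nor (Q nand T) = 1 nor 1 = 0
T nor (P nor (Q nand T)) = 0 nor 0 = 1
(T nor (P nor (Q nand T))) ^ T = 1 ^ 0 = 1
(S ^ (Q nand S)) nor ((T nor (P nor (Q nand T))) ^ T) = 0 nor 1 = 0
S ^ U = 1 ^ 1 = 0
~(S ^ U) = ~0 = 1
~(S ^ U) nor T = 1 nor 0 = 0
R <-> P = 1 <-> 1 = 1
(R <-> P) nand R = 1 nand 1 = 0
(~(S ^ U) nor T) nand ((R <-> P) nand R) = 0 nand 0 = 1
((S ^ (Q nand S)) nor ((T nor (P nor (Q nand T))) ^ T)) nor ((~(S ^ U) nor T) nand ((R <-> P) nand R)) = 0 nor 1 = 0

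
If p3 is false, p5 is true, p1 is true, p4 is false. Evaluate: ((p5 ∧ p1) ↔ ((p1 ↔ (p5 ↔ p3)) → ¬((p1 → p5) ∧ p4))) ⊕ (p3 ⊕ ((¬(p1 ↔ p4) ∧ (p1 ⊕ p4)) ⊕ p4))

False

Substituting p3=False, p5=True, p1=True, p4=False:
p5 ∧ p1 = True ∧ True = True
p5 ↔ p3 = True ↔ False = False
p1 ↔ (p5 ↔ p3) = True ↔ False = False
p1 → p5 = True → True = True
(p1 → p5) ∧ p4 = True ∧ False = False
¬((p1 → p5) ∧ p4) = ¬False = True
(p1 ↔ (p5 ↔ p3)) → ¬((p1 → p5) ∧ p4) = False → True = True
(p5 ∧ p1) ↔ ((p1 ↔ (p5 ↔ p3)) → ¬((p1 → p5) ∧ p4)) = True ↔ True = True
p1 ↔ p4 = True ↔ False = False
¬(p1 ↔ p4) = ¬False = True
p1 ⊕ p4 = True ⊕ False = True
¬(p1 ↔ p4) ∧ (p1 ⊕ p4) = True ∧ True = True
(¬(p1 ↔ p4) ∧ (p1 ⊕ p4)) ⊕ p4 = True ⊕ False = True
p3 ⊕ ((¬(p1 ↔ p4) ∧ (p1 ⊕ p4)) ⊕ p4) = False ⊕ True = True
((p5 ∧ p1) ↔ ((p1 ↔ (p5 ↔ p3)) → ¬((p1 → p5) ∧ p4))) ⊕ (p3 ⊕ ((¬(p1 ↔ p4) ∧ (p1 ⊕ p4)) ⊕ p4)) = True ⊕ True = False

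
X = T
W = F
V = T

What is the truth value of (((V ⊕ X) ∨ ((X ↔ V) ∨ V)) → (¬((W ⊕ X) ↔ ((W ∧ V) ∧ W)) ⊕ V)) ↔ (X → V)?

F

V ⊕ X = T ⊕ T = F
X ↔ V = T ↔ T = T
(X ↔ V) ∨ V = T ∨ T = T
(V ⊕ X) ∨ ((X ↔ V) ∨ V) = F ∨ T = T
W ⊕ X = F ⊕ T = T
W ∧ V = F ∧ T = F
(W ∧ V) ∧ W = F ∧ F = F
(W ⊕ X) ↔ ((W ∧ V) ∧ W) = T ↔ F = F
¬((W ⊕ X) ↔ ((W ∧ V) ∧ W)) = ¬F = T
¬((W ⊕ X) ↔ ((W ∧ V) ∧ W)) ⊕ V = T ⊕ T = F
((V ⊕ X) ∨ ((X ↔ V) ∨ V)) → (¬((W ⊕ X) ↔ ((W ∧ V) ∧ W)) ⊕ V) = T → F = F
X → V = T → T = T
(((V ⊕ X) ∨ ((X ↔ V) ∨ V)) → (¬((W ⊕ X) ↔ ((W ∧ V) ∧ W)) ⊕ V)) ↔ (X → V) = F ↔ T = F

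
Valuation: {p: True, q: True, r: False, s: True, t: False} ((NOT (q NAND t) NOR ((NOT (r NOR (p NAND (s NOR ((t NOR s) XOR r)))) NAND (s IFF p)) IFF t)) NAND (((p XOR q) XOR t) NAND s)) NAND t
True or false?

q NAND t = True NAND False = True
NOT (q NAND t) = NOT True = False
t NOR s = False NOR True = False
(t NOR s) XOR r = False XOR False = False
s NOR ((t NOR s) XOR r) = True NOR False = False
p NAND (s NOR ((t NOR s) XOR r)) = True NAND False = True
r NOR (p NAND (s NOR ((t NOR s) XOR r))) = False NOR True = False
NOT (r NOR (p NAND (s NOR ((t NOR s) XOR r)))) = NOT False = True
s IFF p = True IFF True = True
NOT (r NOR (p NAND (s NOR ((t NOR s) XOR r)))) NAND (s IFF p) = True NAND True = False
(NOT (r NOR (p NAND (s NOR ((t NOR s) XOR r)))) NAND (s IFF p)) IFF t = False IFF False = True
NOT (q NAND t) NOR ((NOT (r NOR (p NAND (s NOR ((t NOR s) XOR r)))) NAND (s IFF p)) IFF t) = False NOR True = False
p XOR q = True XOR True = False
(p XOR q) XOR t = False XOR False = False
((p XOR q) XOR t) NAND s = False NAND True = True
(NOT (q NAND t) NOR ((NOT (r NOR (p NAND (s NOR ((t NOR s) XOR r)))) NAND (s IFF p)) IFF t)) NAND (((p XOR q) XOR t) NAND s) = False NAND True = True
((NOT (q NAND t) NOR ((NOT (r NOR (p NAND (s NOR ((t NOR s) XOR r)))) NAND (s IFF p)) IFF t)) NAND (((p XOR q) XOR t) NAND s)) NAND t = True NAND False = True

True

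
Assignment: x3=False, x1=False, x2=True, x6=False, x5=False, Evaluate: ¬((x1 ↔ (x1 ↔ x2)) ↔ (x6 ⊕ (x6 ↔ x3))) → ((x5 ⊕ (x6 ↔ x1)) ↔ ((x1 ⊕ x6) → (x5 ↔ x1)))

x1 ↔ x2 = False ↔ True = False
x1 ↔ (x1 ↔ x2) = False ↔ False = True
x6 ↔ x3 = False ↔ False = True
x6 ⊕ (x6 ↔ x3) = False ⊕ True = True
(x1 ↔ (x1 ↔ x2)) ↔ (x6 ⊕ (x6 ↔ x3)) = True ↔ True = True
¬((x1 ↔ (x1 ↔ x2)) ↔ (x6 ⊕ (x6 ↔ x3))) = ¬True = False
x6 ↔ x1 = False ↔ False = True
x5 ⊕ (x6 ↔ x1) = False ⊕ True = True
x1 ⊕ x6 = False ⊕ False = False
x5 ↔ x1 = False ↔ False = True
(x1 ⊕ x6) → (x5 ↔ x1) = False → True = True
(x5 ⊕ (x6 ↔ x1)) ↔ ((x1 ⊕ x6) → (x5 ↔ x1)) = True ↔ True = True
¬((x1 ↔ (x1 ↔ x2)) ↔ (x6 ⊕ (x6 ↔ x3))) → ((x5 ⊕ (x6 ↔ x1)) ↔ ((x1 ⊕ x6) → (x5 ↔ x1))) = False → True = True

True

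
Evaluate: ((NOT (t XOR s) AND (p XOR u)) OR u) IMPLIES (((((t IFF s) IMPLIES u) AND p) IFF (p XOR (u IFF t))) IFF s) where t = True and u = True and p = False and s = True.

False

Substituting t=True, u=True, p=False, s=True:
t XOR s = True XOR True = False
NOT (t XOR s) = NOT False = True
p XOR u = False XOR True = True
NOT (t XOR s) AND (p XOR u) = True AND True = True
(NOT (t XOR s) AND (p XOR u)) OR u = True OR True = True
t IFF s = True IFF True = True
(t IFF s) IMPLIES u = True IMPLIES True = True
((t IFF s) IMPLIES u) AND p = True AND False = False
u IFF t = True IFF True = True
p XOR (u IFF t) = False XOR True = True
(((t IFF s) IMPLIES u) AND p) IFF (p XOR (u IFF t)) = False IFF True = False
((((t IFF s) IMPLIES u) AND p) IFF (p XOR (u IFF t))) IFF s = False IFF True = False
((NOT (t XOR s) AND (p XOR u)) OR u) IMPLIES (((((t IFF s) IMPLIES u) AND p) IFF (p XOR (u IFF t))) IFF s) = True IMPLIES False = False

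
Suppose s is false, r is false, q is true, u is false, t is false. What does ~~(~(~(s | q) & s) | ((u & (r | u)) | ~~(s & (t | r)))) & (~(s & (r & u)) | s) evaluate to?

s | q = 0 | 1 = 1
~(s | q) = ~1 = 0
~(s | q) & s = 0 & 0 = 0
~(~(s | q) & s) = ~0 = 1
r | u = 0 | 0 = 0
u & (r | u) = 0 & 0 = 0
t | r = 0 | 0 = 0
s & (t | r) = 0 & 0 = 0
~(s & (t | r)) = ~0 = 1
~~(s & (t | r)) = ~1 = 0
(u & (r | u)) | ~~(s & (t | r)) = 0 | 0 = 0
~(~(s | q) & s) | ((u & (r | u)) | ~~(s & (t | r))) = 1 | 0 = 1
~(~(~(s | q) & s) | ((u & (r | u)) | ~~(s & (t | r)))) = ~1 = 0
~~(~(~(s | q) & s) | ((u & (r | u)) | ~~(s & (t | r)))) = ~0 = 1
r & u = 0 & 0 = 0
s & (r & u) = 0 & 0 = 0
~(s & (r & u)) = ~0 = 1
~(s & (r & u)) | s = 1 | 0 = 1
~~(~(~(s | q) & s) | ((u & (r | u)) | ~~(s & (t | r)))) & (~(s & (r & u)) | s) = 1 & 1 = 1

1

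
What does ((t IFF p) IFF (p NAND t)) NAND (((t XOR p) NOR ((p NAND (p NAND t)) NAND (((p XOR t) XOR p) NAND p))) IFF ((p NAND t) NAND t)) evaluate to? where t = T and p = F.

Substituting t=T, p=F:
t IFF p = T IFF F = F
p NAND t = F NAND T = T
(t IFF p) IFF (p NAND t) = F IFF T = F
t XOR p = T XOR F = T
p NAND t = F NAND T = T
p NAND (p NAND t) = F NAND T = T
p XOR t = F XOR T = T
(p XOR t) XOR p = T XOR F = T
((p XOR t) XOR p) NAND p = T NAND F = T
(p NAND (p NAND t)) NAND (((p XOR t) XOR p) NAND p) = T NAND T = F
(t XOR p) NOR ((p NAND (p NAND t)) NAND (((p XOR t) XOR p) NAND p)) = T NOR F = F
p NAND t = F NAND T = T
(p NAND t) NAND t = T NAND T = F
((t XOR p) NOR ((p NAND (p NAND t)) NAND (((p XOR t) XOR p) NAND p))) IFF ((p NAND t) NAND t) = F IFF F = T
((t IFF p) IFF (p NAND t)) NAND (((t XOR p) NOR ((p NAND (p NAND t)) NAND (((p XOR t) XOR p) NAND p))) IFF ((p NAND t) NAND t)) = F NAND T = T

T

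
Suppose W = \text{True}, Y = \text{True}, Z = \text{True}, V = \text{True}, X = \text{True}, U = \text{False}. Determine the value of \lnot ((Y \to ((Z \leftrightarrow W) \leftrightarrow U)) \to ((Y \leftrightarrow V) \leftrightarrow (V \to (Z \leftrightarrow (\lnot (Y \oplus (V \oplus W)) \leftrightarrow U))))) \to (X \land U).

\text{True}

Z \leftrightarrow W = \text{True} \leftrightarrow \text{True} = \text{True}
(Z \leftrightarrow W) \leftrightarrow U = \text{True} \leftrightarrow \text{False} = \text{False}
Y \to ((Z \leftrightarrow W) \leftrightarrow U) = \text{True} \to \text{False} = \text{False}
Y \leftrightarrow V = \text{True} \leftrightarrow \text{True} = \text{True}
V \oplus W = \text{True} \oplus \text{True} = \text{False}
Y \oplus (V \oplus W) = \text{True} \oplus \text{False} = \text{True}
\lnot (Y \oplus (V \oplus W)) = \lnot \text{True} = \text{False}
\lnot (Y \oplus (V \oplus W)) \leftrightarrow U = \text{False} \leftrightarrow \text{False} = \text{True}
Z \leftrightarrow (\lnot (Y \oplus (V \oplus W)) \leftrightarrow U) = \text{True} \leftrightarrow \text{True} = \text{True}
V \to (Z \leftrightarrow (\lnot (Y \oplus (V \oplus W)) \leftrightarrow U)) = \text{True} \to \text{True} = \text{True}
(Y \leftrightarrow V) \leftrightarrow (V \to (Z \leftrightarrow (\lnot (Y \oplus (V \oplus W)) \leftrightarrow U))) = \text{True} \leftrightarrow \text{True} = \text{True}
(Y \to ((Z \leftrightarrow W) \leftrightarrow U)) \to ((Y \leftrightarrow V) \leftrightarrow (V \to (Z \leftrightarrow (\lnot (Y \oplus (V \oplus W)) \leftrightarrow U)))) = \text{False} \to \text{True} = \text{True}
\lnot ((Y \to ((Z \leftrightarrow W) \leftrightarrow U)) \to ((Y \leftrightarrow V) \leftrightarrow (V \to (Z \leftrightarrow (\lnot (Y \oplus (V \oplus W)) \leftrightarrow U))))) = \lnot \text{True} = \text{False}
X \land U = \text{True} \land \text{False} = \text{False}
\lnot ((Y \to ((Z \leftrightarrow W) \leftrightarrow U)) \to ((Y \leftrightarrow V) \leftrightarrow (V \to (Z \leftrightarrow (\lnot (Y \oplus (V \oplus W)) \leftrightarrow U))))) \to (X \land U) = \text{False} \to \text{False} = \text{True}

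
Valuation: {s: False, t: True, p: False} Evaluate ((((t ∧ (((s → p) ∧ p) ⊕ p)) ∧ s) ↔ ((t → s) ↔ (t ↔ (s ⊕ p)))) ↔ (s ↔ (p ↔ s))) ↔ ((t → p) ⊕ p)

False

s → p = False → False = True
(s → p) ∧ p = True ∧ False = False
((s → p) ∧ p) ⊕ p = False ⊕ False = False
t ∧ (((s → p) ∧ p) ⊕ p) = True ∧ False = False
(t ∧ (((s → p) ∧ p) ⊕ p)) ∧ s = False ∧ False = False
t → s = True → False = False
s ⊕ p = False ⊕ False = False
t ↔ (s ⊕ p) = True ↔ False = False
(t → s) ↔ (t ↔ (s ⊕ p)) = False ↔ False = True
((t ∧ (((s → p) ∧ p) ⊕ p)) ∧ s) ↔ ((t → s) ↔ (t ↔ (s ⊕ p))) = False ↔ True = False
p ↔ s = False ↔ False = True
s ↔ (p ↔ s) = False ↔ True = False
(((t ∧ (((s → p) ∧ p) ⊕ p)) ∧ s) ↔ ((t → s) ↔ (t ↔ (s ⊕ p)))) ↔ (s ↔ (p ↔ s)) = False ↔ False = True
t → p = True → False = False
(t → p) ⊕ p = False ⊕ False = False
((((t ∧ (((s → p) ∧ p) ⊕ p)) ∧ s) ↔ ((t → s) ↔ (t ↔ (s ⊕ p)))) ↔ (s ↔ (p ↔ s))) ↔ ((t → p) ⊕ p) = True ↔ False = False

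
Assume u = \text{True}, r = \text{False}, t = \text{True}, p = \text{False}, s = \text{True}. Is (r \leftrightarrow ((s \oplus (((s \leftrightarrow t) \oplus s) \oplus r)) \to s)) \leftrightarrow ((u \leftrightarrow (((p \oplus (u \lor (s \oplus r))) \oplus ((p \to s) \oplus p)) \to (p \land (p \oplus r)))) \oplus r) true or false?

\text{False}

s \leftrightarrow t = \text{True} \leftrightarrow \text{True} = \text{True}
(s \leftrightarrow t) \oplus s = \text{True} \oplus \text{True} = \text{False}
((s \leftrightarrow t) \oplus s) \oplus r = \text{False} \oplus \text{False} = \text{False}
s \oplus (((s \leftrightarrow t) \oplus s) \oplus r) = \text{True} \oplus \text{False} = \text{True}
(s \oplus (((s \leftrightarrow t) \oplus s) \oplus r)) \to s = \text{True} \to \text{True} = \text{True}
r \leftrightarrow ((s \oplus (((s \leftrightarrow t) \oplus s) \oplus r)) \to s) = \text{False} \leftrightarrow \text{True} = \text{False}
s \oplus r = \text{True} \oplus \text{False} = \text{True}
u \lor (s \oplus r) = \text{True} \lor \text{True} = \text{True}
p \oplus (u \lor (s \oplus r)) = \text{False} \oplus \text{True} = \text{True}
p \to s = \text{False} \to \text{True} = \text{True}
(p \to s) \oplus p = \text{True} \oplus \text{False} = \text{True}
(p \oplus (u \lor (s \oplus r))) \oplus ((p \to s) \oplus p) = \text{True} \oplus \text{True} = \text{False}
p \oplus r = \text{False} \oplus \text{False} = \text{False}
p \land (p \oplus r) = \text{False} \land \text{False} = \text{False}
((p \oplus (u \lor (s \oplus r))) \oplus ((p \to s) \oplus p)) \to (p \land (p \oplus r)) = \text{False} \to \text{False} = \text{True}
u \leftrightarrow (((p \oplus (u \lor (s \oplus r))) \oplus ((p \to s) \oplus p)) \to (p \land (p \oplus r))) = \text{True} \leftrightarrow \text{True} = \text{True}
(u \leftrightarrow (((p \oplus (u \lor (s \oplus r))) \oplus ((p \to s) \oplus p)) \to (p \land (p \oplus r)))) \oplus r = \text{True} \oplus \text{False} = \text{True}
(r \leftrightarrow ((s \oplus (((s \leftrightarrow t) \oplus s) \oplus r)) \to s)) \leftrightarrow ((u \leftrightarrow (((p \oplus (u \lor (s \oplus r))) \oplus ((p \to s) \oplus p)) \to (p \land (p \oplus r)))) \oplus r) = \text{False} \leftrightarrow \text{True} = \text{False}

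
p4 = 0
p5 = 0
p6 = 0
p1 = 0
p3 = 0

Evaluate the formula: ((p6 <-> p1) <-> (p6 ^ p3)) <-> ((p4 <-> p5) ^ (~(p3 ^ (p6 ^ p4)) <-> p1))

0

Substituting p4=0, p5=0, p6=0, p1=0, p3=0:
p6 <-> p1 = 0 <-> 0 = 1
p6 ^ p3 = 0 ^ 0 = 0
(p6 <-> p1) <-> (p6 ^ p3) = 1 <-> 0 = 0
p4 <-> p5 = 0 <-> 0 = 1
p6 ^ p4 = 0 ^ 0 = 0
p3 ^ (p6 ^ p4) = 0 ^ 0 = 0
~(p3 ^ (p6 ^ p4)) = ~0 = 1
~(p3 ^ (p6 ^ p4)) <-> p1 = 1 <-> 0 = 0
(p4 <-> p5) ^ (~(p3 ^ (p6 ^ p4)) <-> p1) = 1 ^ 0 = 1
((p6 <-> p1) <-> (p6 ^ p3)) <-> ((p4 <-> p5) ^ (~(p3 ^ (p6 ^ p4)) <-> p1)) = 0 <-> 1 = 0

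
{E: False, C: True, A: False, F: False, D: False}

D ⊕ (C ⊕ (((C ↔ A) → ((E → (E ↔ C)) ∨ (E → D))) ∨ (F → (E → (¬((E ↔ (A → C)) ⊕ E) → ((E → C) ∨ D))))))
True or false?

Substituting E=False, C=True, A=False, F=False, D=False:
C ↔ A = True ↔ False = False
E ↔ C = False ↔ True = False
E → (E ↔ C) = False → False = True
E → D = False → False = True
(E → (E ↔ C)) ∨ (E → D) = True ∨ True = True
(C ↔ A) → ((E → (E ↔ C)) ∨ (E → D)) = False → True = True
A → C = False → True = True
E ↔ (A → C) = False ↔ True = False
(E ↔ (A → C)) ⊕ E = False ⊕ False = False
¬((E ↔ (A → C)) ⊕ E) = ¬False = True
E → C = False → True = True
(E → C) ∨ D = True ∨ False = True
¬((E ↔ (A → C)) ⊕ E) → ((E → C) ∨ D) = True → True = True
E → (¬((E ↔ (A → C)) ⊕ E) → ((E → C) ∨ D)) = False → True = True
F → (E → (¬((E ↔ (A → C)) ⊕ E) → ((E → C) ∨ D))) = False → True = True
((C ↔ A) → ((E → (E ↔ C)) ∨ (E → D))) ∨ (F → (E → (¬((E ↔ (A → C)) ⊕ E) → ((E → C) ∨ D)))) = True ∨ True = True
C ⊕ (((C ↔ A) → ((E → (E ↔ C)) ∨ (E → D))) ∨ (F → (E → (¬((E ↔ (A → C)) ⊕ E) → ((E → C) ∨ D))))) = True ⊕ True = False
D ⊕ (C ⊕ (((C ↔ A) → ((E → (E ↔ C)) ∨ (E → D))) ∨ (F → (E → (¬((E ↔ (A → C)) ⊕ E) → ((E → C) ∨ D)))))) = False ⊕ False = False

False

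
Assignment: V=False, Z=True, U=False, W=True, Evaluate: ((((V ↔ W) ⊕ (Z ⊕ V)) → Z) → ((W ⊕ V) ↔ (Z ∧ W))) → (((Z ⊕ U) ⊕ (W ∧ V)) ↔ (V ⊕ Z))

True

V ↔ W = False ↔ True = False
Z ⊕ V = True ⊕ False = True
(V ↔ W) ⊕ (Z ⊕ V) = False ⊕ True = True
((V ↔ W) ⊕ (Z ⊕ V)) → Z = True → True = True
W ⊕ V = True ⊕ False = True
Z ∧ W = True ∧ True = True
(W ⊕ V) ↔ (Z ∧ W) = True ↔ True = True
(((V ↔ W) ⊕ (Z ⊕ V)) → Z) → ((W ⊕ V) ↔ (Z ∧ W)) = True → True = True
Z ⊕ U = True ⊕ False = True
W ∧ V = True ∧ False = False
(Z ⊕ U) ⊕ (W ∧ V) = True ⊕ False = True
V ⊕ Z = False ⊕ True = True
((Z ⊕ U) ⊕ (W ∧ V)) ↔ (V ⊕ Z) = True ↔ True = True
((((V ↔ W) ⊕ (Z ⊕ V)) → Z) → ((W ⊕ V) ↔ (Z ∧ W))) → (((Z ⊕ U) ⊕ (W ∧ V)) ↔ (V ⊕ Z)) = True → True = True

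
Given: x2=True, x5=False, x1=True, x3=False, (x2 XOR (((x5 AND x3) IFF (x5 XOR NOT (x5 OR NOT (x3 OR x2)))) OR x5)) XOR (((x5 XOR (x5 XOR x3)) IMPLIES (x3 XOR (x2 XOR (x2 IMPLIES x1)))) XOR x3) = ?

x5 AND x3 = False AND False = False
x3 OR x2 = False OR True = True
NOT (x3 OR x2) = NOT True = False
x5 OR NOT (x3 OR x2) = False OR False = False
NOT (x5 OR NOT (x3 OR x2)) = NOT False = True
x5 XOR NOT (x5 OR NOT (x3 OR x2)) = False XOR True = True
(x5 AND x3) IFF (x5 XOR NOT (x5 OR NOT (x3 OR x2))) = False IFF True = False
((x5 AND x3) IFF (x5 XOR NOT (x5 OR NOT (x3 OR x2)))) OR x5 = False OR False = False
x2 XOR (((x5 AND x3) IFF (x5 XOR NOT (x5 OR NOT (x3 OR x2)))) OR x5) = True XOR False = True
x5 XOR x3 = False XOR False = False
x5 XOR (x5 XOR x3) = False XOR False = False
x2 IMPLIES x1 = True IMPLIES True = True
x2 XOR (x2 IMPLIES x1) = True XOR True = False
x3 XOR (x2 XOR (x2 IMPLIES x1)) = False XOR False = False
(x5 XOR (x5 XOR x3)) IMPLIES (x3 XOR (x2 XOR (x2 IMPLIES x1))) = False IMPLIES False = True
((x5 XOR (x5 XOR x3)) IMPLIES (x3 XOR (x2 XOR (x2 IMPLIES x1)))) XOR x3 = True XOR False = True
(x2 XOR (((x5 AND x3) IFF (x5 XOR NOT (x5 OR NOT (x3 OR x2)))) OR x5)) XOR (((x5 XOR (x5 XOR x3)) IMPLIES (x3 XOR (x2 XOR (x2 IMPLIES x1)))) XOR x3) = True XOR True = False

False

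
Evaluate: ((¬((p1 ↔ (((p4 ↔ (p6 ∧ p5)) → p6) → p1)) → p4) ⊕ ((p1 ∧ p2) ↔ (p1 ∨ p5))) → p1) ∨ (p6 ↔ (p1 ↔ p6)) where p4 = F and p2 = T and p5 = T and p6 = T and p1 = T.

T

p6 ∧ p5 = T ∧ T = T
p4 ↔ (p6 ∧ p5) = F ↔ T = F
(p4 ↔ (p6 ∧ p5)) → p6 = F → T = T
((p4 ↔ (p6 ∧ p5)) → p6) → p1 = T → T = T
p1 ↔ (((p4 ↔ (p6 ∧ p5)) → p6) → p1) = T ↔ T = T
(p1 ↔ (((p4 ↔ (p6 ∧ p5)) → p6) → p1)) → p4 = T → F = F
¬((p1 ↔ (((p4 ↔ (p6 ∧ p5)) → p6) → p1)) → p4) = ¬F = T
p1 ∧ p2 = T ∧ T = T
p1 ∨ p5 = T ∨ T = T
(p1 ∧ p2) ↔ (p1 ∨ p5) = T ↔ T = T
¬((p1 ↔ (((p4 ↔ (p6 ∧ p5)) → p6) → p1)) → p4) ⊕ ((p1 ∧ p2) ↔ (p1 ∨ p5)) = T ⊕ T = F
(¬((p1 ↔ (((p4 ↔ (p6 ∧ p5)) → p6) → p1)) → p4) ⊕ ((p1 ∧ p2) ↔ (p1 ∨ p5))) → p1 = F → T = T
p1 ↔ p6 = T ↔ T = T
p6 ↔ (p1 ↔ p6) = T ↔ T = T
((¬((p1 ↔ (((p4 ↔ (p6 ∧ p5)) → p6) → p1)) → p4) ⊕ ((p1 ∧ p2) ↔ (p1 ∨ p5))) → p1) ∨ (p6 ↔ (p1 ↔ p6)) = T ∨ T = T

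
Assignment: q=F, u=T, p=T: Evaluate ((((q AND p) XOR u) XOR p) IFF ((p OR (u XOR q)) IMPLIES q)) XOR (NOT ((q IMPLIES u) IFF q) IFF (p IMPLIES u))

F

q AND p = F AND T = F
(q AND p) XOR u = F XOR T = T
((q AND p) XOR u) XOR p = T XOR T = F
u XOR q = T XOR F = T
p OR (u XOR q) = T OR T = T
(p OR (u XOR q)) IMPLIES q = T IMPLIES F = F
(((q AND p) XOR u) XOR p) IFF ((p OR (u XOR q)) IMPLIES q) = F IFF F = T
q IMPLIES u = F IMPLIES T = T
(q IMPLIES u) IFF q = T IFF F = F
NOT ((q IMPLIES u) IFF q) = NOT F = T
p IMPLIES u = T IMPLIES T = T
NOT ((q IMPLIES u) IFF q) IFF (p IMPLIES u) = T IFF T = T
((((q AND p) XOR u) XOR p) IFF ((p OR (u XOR q)) IMPLIES q)) XOR (NOT ((q IMPLIES u) IFF q) IFF (p IMPLIES u)) = T XOR T = F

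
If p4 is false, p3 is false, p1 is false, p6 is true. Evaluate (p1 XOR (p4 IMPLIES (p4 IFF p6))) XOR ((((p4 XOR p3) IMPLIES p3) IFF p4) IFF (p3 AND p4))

p4 IFF p6 = false IFF true = false
p4 IMPLIES (p4 IFF p6) = false IMPLIES false = true
p1 XOR (p4 IMPLIES (p4 IFF p6)) = false XOR true = true
p4 XOR p3 = false XOR false = false
(p4 XOR p3) IMPLIES p3 = false IMPLIES false = true
((p4 XOR p3) IMPLIES p3) IFF p4 = true IFF false = false
p3 AND p4 = false AND false = false
(((p4 XOR p3) IMPLIES p3) IFF p4) IFF (p3 AND p4) = false IFF false = true
(p1 XOR (p4 IMPLIES (p4 IFF p6))) XOR ((((p4 XOR p3) IMPLIES p3) IFF p4) IFF (p3 AND p4)) = true XOR true = false

false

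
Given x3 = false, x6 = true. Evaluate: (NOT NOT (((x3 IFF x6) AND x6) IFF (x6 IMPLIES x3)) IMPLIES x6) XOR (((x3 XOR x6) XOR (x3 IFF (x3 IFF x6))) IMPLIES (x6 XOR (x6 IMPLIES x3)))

false

Substituting x3=false, x6=true:
x3 IFF x6 = false IFF true = false
(x3 IFF x6) AND x6 = false AND true = false
x6 IMPLIES x3 = true IMPLIES false = false
((x3 IFF x6) AND x6) IFF (x6 IMPLIES x3) = false IFF false = true
NOT (((x3 IFF x6) AND x6) IFF (x6 IMPLIES x3)) = NOT true = false
NOT NOT (((x3 IFF x6) AND x6) IFF (x6 IMPLIES x3)) = NOT false = true
NOT NOT (((x3 IFF x6) AND x6) IFF (x6 IMPLIES x3)) IMPLIES x6 = true IMPLIES true = true
x3 XOR x6 = false XOR true = true
x3 IFF x6 = false IFF true = false
x3 IFF (x3 IFF x6) = false IFF false = true
(x3 XOR x6) XOR (x3 IFF (x3 IFF x6)) = true XOR true = false
x6 IMPLIES x3 = true IMPLIES false = false
x6 XOR (x6 IMPLIES x3) = true XOR false = true
((x3 XOR x6) XOR (x3 IFF (x3 IFF x6))) IMPLIES (x6 XOR (x6 IMPLIES x3)) = false IMPLIES true = true
(NOT NOT (((x3 IFF x6) AND x6) IFF (x6 IMPLIES x3)) IMPLIES x6) XOR (((x3 XOR x6) XOR (x3 IFF (x3 IFF x6))) IMPLIES (x6 XOR (x6 IMPLIES x3))) = true XOR true = false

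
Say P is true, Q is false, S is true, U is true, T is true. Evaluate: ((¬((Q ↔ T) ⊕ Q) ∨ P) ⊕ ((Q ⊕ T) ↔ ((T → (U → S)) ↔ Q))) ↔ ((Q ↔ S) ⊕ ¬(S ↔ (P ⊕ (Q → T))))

True

Q ↔ T = False ↔ True = False
(Q ↔ T) ⊕ Q = False ⊕ False = False
¬((Q ↔ T) ⊕ Q) = ¬False = True
¬((Q ↔ T) ⊕ Q) ∨ P = True ∨ True = True
Q ⊕ T = False ⊕ True = True
U → S = True → True = True
T → (U → S) = True → True = True
(T → (U → S)) ↔ Q = True ↔ False = False
(Q ⊕ T) ↔ ((T → (U → S)) ↔ Q) = True ↔ False = False
(¬((Q ↔ T) ⊕ Q) ∨ P) ⊕ ((Q ⊕ T) ↔ ((T → (U → S)) ↔ Q)) = True ⊕ False = True
Q ↔ S = False ↔ True = False
Q → T = False → True = True
P ⊕ (Q → T) = True ⊕ True = False
S ↔ (P ⊕ (Q → T)) = True ↔ False = False
¬(S ↔ (P ⊕ (Q → T))) = ¬False = True
(Q ↔ S) ⊕ ¬(S ↔ (P ⊕ (Q → T))) = False ⊕ True = True
((¬((Q ↔ T) ⊕ Q) ∨ P) ⊕ ((Q ⊕ T) ↔ ((T → (U → S)) ↔ Q))) ↔ ((Q ↔ S) ⊕ ¬(S ↔ (P ⊕ (Q → T)))) = True ↔ True = True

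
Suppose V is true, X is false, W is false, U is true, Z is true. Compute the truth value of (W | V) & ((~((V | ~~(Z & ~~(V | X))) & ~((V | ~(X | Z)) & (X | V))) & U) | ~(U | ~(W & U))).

T

W | V = F | T = T
V | X = T | F = T
~(V | X) = ~T = F
~~(V | X) = ~F = T
Z & ~~(V | X) = T & T = T
~(Z & ~~(V | X)) = ~T = F
~~(Z & ~~(V | X)) = ~F = T
V | ~~(Z & ~~(V | X)) = T | T = T
X | Z = F | T = T
~(X | Z) = ~T = F
V | ~(X | Z) = T | F = T
X | V = F | T = T
(V | ~(X | Z)) & (X | V) = T & T = T
~((V | ~(X | Z)) & (X | V)) = ~T = F
(V | ~~(Z & ~~(V | X))) & ~((V | ~(X | Z)) & (X | V)) = T & F = F
~((V | ~~(Z & ~~(V | X))) & ~((V | ~(X | Z)) & (X | V))) = ~F = T
~((V | ~~(Z & ~~(V | X))) & ~((V | ~(X | Z)) & (X | V))) & U = T & T = T
W & U = F & T = F
~(W & U) = ~F = T
U | ~(W & U) = T | T = T
~(U | ~(W & U)) = ~T = F
(~((V | ~~(Z & ~~(V | X))) & ~((V | ~(X | Z)) & (X | V))) & U) | ~(U | ~(W & U)) = T | F = T
(W | V) & ((~((V | ~~(Z & ~~(V | X))) & ~((V | ~(X | Z)) & (X | V))) & U) | ~(U | ~(W & U))) = T & T = T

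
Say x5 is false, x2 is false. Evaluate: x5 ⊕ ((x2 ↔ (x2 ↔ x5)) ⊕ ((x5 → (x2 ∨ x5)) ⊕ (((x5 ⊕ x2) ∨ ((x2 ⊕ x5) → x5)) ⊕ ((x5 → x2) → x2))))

F

x2 ↔ x5 = F ↔ F = T
x2 ↔ (x2 ↔ x5) = F ↔ T = F
x2 ∨ x5 = F ∨ F = F
x5 → (x2 ∨ x5) = F → F = T
x5 ⊕ x2 = F ⊕ F = F
x2 ⊕ x5 = F ⊕ F = F
(x2 ⊕ x5) → x5 = F → F = T
(x5 ⊕ x2) ∨ ((x2 ⊕ x5) → x5) = F ∨ T = T
x5 → x2 = F → F = T
(x5 → x2) → x2 = T → F = F
((x5 ⊕ x2) ∨ ((x2 ⊕ x5) → x5)) ⊕ ((x5 → x2) → x2) = T ⊕ F = T
(x5 → (x2 ∨ x5)) ⊕ (((x5 ⊕ x2) ∨ ((x2 ⊕ x5) → x5)) ⊕ ((x5 → x2) → x2)) = T ⊕ T = F
(x2 ↔ (x2 ↔ x5)) ⊕ ((x5 → (x2 ∨ x5)) ⊕ (((x5 ⊕ x2) ∨ ((x2 ⊕ x5) → x5)) ⊕ ((x5 → x2) → x2))) = F ⊕ F = F
x5 ⊕ ((x2 ↔ (x2 ↔ x5)) ⊕ ((x5 → (x2 ∨ x5)) ⊕ (((x5 ⊕ x2) ∨ ((x2 ⊕ x5) → x5)) ⊕ ((x5 → x2) → x2)))) = F ⊕ F = F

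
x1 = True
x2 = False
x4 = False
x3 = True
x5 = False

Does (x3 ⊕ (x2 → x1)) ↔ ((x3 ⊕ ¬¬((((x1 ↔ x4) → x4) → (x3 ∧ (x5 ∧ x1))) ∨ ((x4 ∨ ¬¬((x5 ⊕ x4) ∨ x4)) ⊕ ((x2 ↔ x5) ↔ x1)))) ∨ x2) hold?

True

x2 → x1 = False → True = True
x3 ⊕ (x2 → x1) = True ⊕ True = False
x1 ↔ x4 = True ↔ False = False
(x1 ↔ x4) → x4 = False → False = True
x5 ∧ x1 = False ∧ True = False
x3 ∧ (x5 ∧ x1) = True ∧ False = False
((x1 ↔ x4) → x4) → (x3 ∧ (x5 ∧ x1)) = True → False = False
x5 ⊕ x4 = False ⊕ False = False
(x5 ⊕ x4) ∨ x4 = False ∨ False = False
¬((x5 ⊕ x4) ∨ x4) = ¬False = True
¬¬((x5 ⊕ x4) ∨ x4) = ¬True = False
x4 ∨ ¬¬((x5 ⊕ x4) ∨ x4) = False ∨ False = False
x2 ↔ x5 = False ↔ False = True
(x2 ↔ x5) ↔ x1 = True ↔ True = True
(x4 ∨ ¬¬((x5 ⊕ x4) ∨ x4)) ⊕ ((x2 ↔ x5) ↔ x1) = False ⊕ True = True
(((x1 ↔ x4) → x4) → (x3 ∧ (x5 ∧ x1))) ∨ ((x4 ∨ ¬¬((x5 ⊕ x4) ∨ x4)) ⊕ ((x2 ↔ x5) ↔ x1)) = False ∨ True = True
¬((((x1 ↔ x4) → x4) → (x3 ∧ (x5 ∧ x1))) ∨ ((x4 ∨ ¬¬((x5 ⊕ x4) ∨ x4)) ⊕ ((x2 ↔ x5) ↔ x1))) = ¬True = False
¬¬((((x1 ↔ x4) → x4) → (x3 ∧ (x5 ∧ x1))) ∨ ((x4 ∨ ¬¬((x5 ⊕ x4) ∨ x4)) ⊕ ((x2 ↔ x5) ↔ x1))) = ¬False = True
x3 ⊕ ¬¬((((x1 ↔ x4) → x4) → (x3 ∧ (x5 ∧ x1))) ∨ ((x4 ∨ ¬¬((x5 ⊕ x4) ∨ x4)) ⊕ ((x2 ↔ x5) ↔ x1))) = True ⊕ True = False
(x3 ⊕ ¬¬((((x1 ↔ x4) → x4) → (x3 ∧ (x5 ∧ x1))) ∨ ((x4 ∨ ¬¬((x5 ⊕ x4) ∨ x4)) ⊕ ((x2 ↔ x5) ↔ x1)))) ∨ x2 = False ∨ False = False
(x3 ⊕ (x2 → x1)) ↔ ((x3 ⊕ ¬¬((((x1 ↔ x4) → x4) → (x3 ∧ (x5 ∧ x1))) ∨ ((x4 ∨ ¬¬((x5 ⊕ x4) ∨ x4)) ⊕ ((x2 ↔ x5) ↔ x1)))) ∨ x2) = False ↔ False = True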